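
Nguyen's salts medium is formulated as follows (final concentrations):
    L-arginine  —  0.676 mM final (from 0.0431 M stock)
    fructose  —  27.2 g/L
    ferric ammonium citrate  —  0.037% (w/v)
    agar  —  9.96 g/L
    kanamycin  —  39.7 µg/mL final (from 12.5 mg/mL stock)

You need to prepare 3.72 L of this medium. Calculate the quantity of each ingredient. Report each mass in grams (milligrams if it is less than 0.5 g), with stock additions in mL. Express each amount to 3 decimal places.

L-arginine 58.346 mL; fructose 101.184 g; ferric ammonium citrate 1.376 g; agar 37.051 g; kanamycin 11.815 mL

Scale factor relative to 1 L: 3.72.
L-arginine: C1V1 = C2V2 → 0.676 mM × 3720 mL ÷ 43.1 mM = 58.346 mL
fructose: 27.2 g/L × 3.72 L = 101.184 g
ferric ammonium citrate: 0.037 g per 100 mL × 3720 mL ÷ 100 = 1.376 g
agar: 9.96 g/L × 3.72 L = 37.051 g
kanamycin: V = C2·V2/C1 = 39.7 µg/mL × 3720 mL ÷ 12500 µg/mL = 11.815 mL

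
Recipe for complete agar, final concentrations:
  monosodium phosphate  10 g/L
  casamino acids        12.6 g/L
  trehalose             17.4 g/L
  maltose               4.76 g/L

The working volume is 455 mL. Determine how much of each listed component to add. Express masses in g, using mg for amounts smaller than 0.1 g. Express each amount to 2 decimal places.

monosodium phosphate 4.55 g; casamino acids 5.73 g; trehalose 7.92 g; maltose 2.17 g

Scale factor relative to 1 L: 0.455.
monosodium phosphate: 10 g/L × 0.455 L = 4.55 g
casamino acids: 12.6 g/L × 0.455 L = 5.73 g
trehalose: 17.4 g/L × 0.455 L = 7.92 g
maltose: 4.76 g/L × 0.455 L = 2.17 g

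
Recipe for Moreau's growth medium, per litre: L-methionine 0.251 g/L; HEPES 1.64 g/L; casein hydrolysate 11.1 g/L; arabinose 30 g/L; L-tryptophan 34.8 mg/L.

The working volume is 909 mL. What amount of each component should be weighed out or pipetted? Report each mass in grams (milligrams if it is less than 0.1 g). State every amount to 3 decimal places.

L-methionine 0.228 g; HEPES 1.491 g; casein hydrolysate 10.090 g; arabinose 27.270 g; L-tryptophan 31.633 mg

Target volume = 909 mL = 0.909 L.
L-methionine: 0.251 g/L × 0.909 L = 0.228 g
HEPES: 1.64 g/L × 0.909 L = 1.491 g
casein hydrolysate: 11.1 g/L × 0.909 L = 10.090 g
arabinose: 30 g/L × 0.909 L = 27.270 g
L-tryptophan: 34.8 mg/L × 0.909 L = 31.633 mg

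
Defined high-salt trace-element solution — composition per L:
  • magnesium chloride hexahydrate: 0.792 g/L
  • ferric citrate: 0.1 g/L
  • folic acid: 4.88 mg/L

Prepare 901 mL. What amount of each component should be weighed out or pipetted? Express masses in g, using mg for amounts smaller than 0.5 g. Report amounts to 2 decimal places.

magnesium chloride hexahydrate 0.71 g; ferric citrate 90.10 mg; folic acid 4.40 mg

Working volume: 901 mL = 0.901 L.
magnesium chloride hexahydrate: 0.792 g/L × 0.901 L = 0.71 g
ferric citrate: 0.1 g/L × 0.901 L = 0.0901 g = 90.10 mg
folic acid: 4.88 mg/L × 0.901 L = 4.40 mg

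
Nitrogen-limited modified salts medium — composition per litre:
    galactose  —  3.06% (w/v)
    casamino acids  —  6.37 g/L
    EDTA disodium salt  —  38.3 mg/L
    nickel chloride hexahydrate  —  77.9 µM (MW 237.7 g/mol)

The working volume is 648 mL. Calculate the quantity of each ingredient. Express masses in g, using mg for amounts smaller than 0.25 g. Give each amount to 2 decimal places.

Target volume = 648 mL = 0.648 L.
galactose: 3.06% w/v = 30.6 g/L → 30.6 × 0.648 L = 19.83 g
casamino acids: 6.37 g/L × 0.648 L = 4.13 g
EDTA disodium salt: 38.3 mg/L × 0.648 L = 24.82 mg
nickel chloride hexahydrate: 77.9 µmol/L × 237.7 g/mol × 0.648 L ÷ 1000 = 12.00 mg

galactose 19.83 g; casamino acids 4.13 g; EDTA disodium salt 24.82 mg; nickel chloride hexahydrate 12.00 mg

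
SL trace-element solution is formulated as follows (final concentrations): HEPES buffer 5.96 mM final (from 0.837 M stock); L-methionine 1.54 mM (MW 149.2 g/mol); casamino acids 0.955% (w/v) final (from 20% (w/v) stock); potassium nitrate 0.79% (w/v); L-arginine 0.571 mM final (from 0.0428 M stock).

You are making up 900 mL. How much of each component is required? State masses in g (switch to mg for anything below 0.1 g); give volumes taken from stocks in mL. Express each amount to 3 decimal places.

HEPES buffer 6.409 mL; L-methionine 0.207 g; casamino acids 42.975 mL; potassium nitrate 7.110 g; L-arginine 12.007 mL

Target volume = 900 mL = 0.9 L.
HEPES buffer: dilute stock: 5.96 mM × 900 mL ÷ 837 mM = 6.409 mL
L-methionine: 1.54 mmol/L × 149.2 g/mol × 0.9 L ÷ 1000 = 0.207 g
casamino acids: dilute stock: 0.955% ÷ 20% × 900 mL = 42.975 mL
potassium nitrate: 0.79 g per 100 mL × 900 mL ÷ 100 = 7.110 g
L-arginine: dilute stock: 0.571 mM × 900 mL ÷ 42.8 mM = 12.007 mL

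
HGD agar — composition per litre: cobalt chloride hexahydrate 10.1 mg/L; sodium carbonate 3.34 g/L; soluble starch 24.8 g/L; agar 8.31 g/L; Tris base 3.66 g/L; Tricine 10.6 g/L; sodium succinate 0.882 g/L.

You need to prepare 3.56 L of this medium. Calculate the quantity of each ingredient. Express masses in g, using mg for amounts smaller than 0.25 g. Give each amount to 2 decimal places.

Working volume: 3.56 L.
cobalt chloride hexahydrate: 10.1 mg/L × 3.56 L = 35.96 mg
sodium carbonate: 3.34 g/L × 3.56 L = 11.89 g
soluble starch: 24.8 g/L × 3.56 L = 88.29 g
agar: 8.31 g/L × 3.56 L = 29.58 g
Tris base: 3.66 g/L × 3.56 L = 13.03 g
Tricine: 10.6 g/L × 3.56 L = 37.74 g
sodium succinate: 0.882 g/L × 3.56 L = 3.14 g

cobalt chloride hexahydrate 35.96 mg; sodium carbonate 11.89 g; soluble starch 88.29 g; agar 29.58 g; Tris base 13.03 g; Tricine 37.74 g; sodium succinate 3.14 g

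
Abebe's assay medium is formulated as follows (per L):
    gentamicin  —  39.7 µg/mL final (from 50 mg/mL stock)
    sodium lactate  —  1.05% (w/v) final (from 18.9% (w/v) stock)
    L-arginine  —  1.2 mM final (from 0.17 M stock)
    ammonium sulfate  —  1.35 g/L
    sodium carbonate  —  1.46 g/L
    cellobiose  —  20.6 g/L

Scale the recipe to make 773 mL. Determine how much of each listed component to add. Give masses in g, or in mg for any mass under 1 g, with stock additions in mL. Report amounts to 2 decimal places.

gentamicin 0.61 mL; sodium lactate 42.94 mL; L-arginine 5.46 mL; ammonium sulfate 1.04 g; sodium carbonate 1.13 g; cellobiose 15.92 g

Target volume = 773 mL = 0.773 L.
gentamicin: V = C2·V2/C1 = 39.7 µg/mL × 773 mL ÷ 50000 µg/mL = 0.61 mL
sodium lactate: V = C2·V2/C1 = 1.05% ÷ 18.9% × 773 mL = 42.94 mL
L-arginine: dilute stock: 1.2 mM × 773 mL ÷ 170 mM = 5.46 mL
ammonium sulfate: 1.35 g/L × 0.773 L = 1.04 g
sodium carbonate: 1.46 g/L × 0.773 L = 1.13 g
cellobiose: 20.6 g/L × 0.773 L = 15.92 g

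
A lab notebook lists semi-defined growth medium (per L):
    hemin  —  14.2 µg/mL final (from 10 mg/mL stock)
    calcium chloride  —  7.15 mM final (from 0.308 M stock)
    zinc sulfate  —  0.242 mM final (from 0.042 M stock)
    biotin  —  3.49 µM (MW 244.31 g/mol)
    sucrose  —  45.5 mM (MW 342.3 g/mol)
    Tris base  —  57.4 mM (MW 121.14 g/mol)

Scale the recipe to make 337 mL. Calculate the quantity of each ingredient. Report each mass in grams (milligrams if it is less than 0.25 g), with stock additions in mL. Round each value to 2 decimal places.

hemin 0.48 mL; calcium chloride 7.82 mL; zinc sulfate 1.94 mL; biotin 0.29 mg; sucrose 5.25 g; Tris base 2.34 g

Working volume: 337 mL = 0.337 L.
hemin: C1V1 = C2V2 → 14.2 µg/mL × 337 mL ÷ 10000 µg/mL = 0.48 mL
calcium chloride: dilute stock: 7.15 mM × 337 mL ÷ 308 mM = 7.82 mL
zinc sulfate: C1V1 = C2V2 → 0.242 mM × 337 mL ÷ 42 mM = 1.94 mL
biotin: 3.49 µmol/L × 244.31 g/mol × 0.337 L ÷ 1000 = 0.29 mg
sucrose: 45.5 mmol/L × 342.3 g/mol × 0.337 L ÷ 1000 = 5.25 g
Tris base: 57.4 mmol/L × 121.14 g/mol × 0.337 L ÷ 1000 = 2.34 g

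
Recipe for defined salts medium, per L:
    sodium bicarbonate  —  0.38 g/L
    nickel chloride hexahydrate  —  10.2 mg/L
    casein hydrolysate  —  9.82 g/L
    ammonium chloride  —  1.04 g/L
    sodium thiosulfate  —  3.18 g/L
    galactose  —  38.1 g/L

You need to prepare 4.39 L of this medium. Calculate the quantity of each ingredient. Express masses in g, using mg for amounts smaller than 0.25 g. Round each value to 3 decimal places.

Scale factor relative to 1 L: 4.39.
sodium bicarbonate: 0.38 g/L × 4.39 L = 1.668 g
nickel chloride hexahydrate: 10.2 mg/L × 4.39 L = 44.778 mg
casein hydrolysate: 9.82 g/L × 4.39 L = 43.110 g
ammonium chloride: 1.04 g/L × 4.39 L = 4.566 g
sodium thiosulfate: 3.18 g/L × 4.39 L = 13.960 g
galactose: 38.1 g/L × 4.39 L = 167.259 g

sodium bicarbonate 1.668 g; nickel chloride hexahydrate 44.778 mg; casein hydrolysate 43.110 g; ammonium chloride 4.566 g; sodium thiosulfate 13.960 g; galactose 167.259 g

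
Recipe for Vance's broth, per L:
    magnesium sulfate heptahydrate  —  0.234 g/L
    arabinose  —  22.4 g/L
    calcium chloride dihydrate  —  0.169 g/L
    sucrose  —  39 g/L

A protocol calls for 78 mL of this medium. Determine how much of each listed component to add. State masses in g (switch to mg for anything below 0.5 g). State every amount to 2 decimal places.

magnesium sulfate heptahydrate 18.25 mg; arabinose 1.75 g; calcium chloride dihydrate 13.18 mg; sucrose 3.04 g

Scale factor relative to 1 L: 0.078.
magnesium sulfate heptahydrate: 0.234 g/L × 0.078 L = 0.018252 g = 18.25 mg
arabinose: 22.4 g/L × 0.078 L = 1.75 g
calcium chloride dihydrate: 0.169 g/L × 0.078 L = 0.013182 g = 13.18 mg
sucrose: 39 g/L × 0.078 L = 3.04 g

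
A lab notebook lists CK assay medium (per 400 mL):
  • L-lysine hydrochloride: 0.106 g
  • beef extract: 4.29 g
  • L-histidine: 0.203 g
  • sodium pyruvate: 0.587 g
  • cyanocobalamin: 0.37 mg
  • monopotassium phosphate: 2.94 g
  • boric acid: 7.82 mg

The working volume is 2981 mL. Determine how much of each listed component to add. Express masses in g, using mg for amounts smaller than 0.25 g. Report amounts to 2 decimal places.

L-lysine hydrochloride 0.79 g; beef extract 31.97 g; L-histidine 1.51 g; sodium pyruvate 4.37 g; cyanocobalamin 2.76 mg; monopotassium phosphate 21.91 g; boric acid 58.28 mg

Ratio of target to recipe volume: 2981 / 400 = 7.4525.
L-lysine hydrochloride: 0.106 g × (2981 mL / 400 mL) = 0.79 g
beef extract: 4.29 g × (2981 mL / 400 mL) = 31.97 g
L-histidine: 0.203 g × (2981 mL / 400 mL) = 1.51 g
sodium pyruvate: 0.587 g × (2981 mL / 400 mL) = 4.37 g
cyanocobalamin: 0.37 mg × (2981 mL / 400 mL) = 2.76 mg
monopotassium phosphate: 2.94 g × (2981 mL / 400 mL) = 21.91 g
boric acid: 7.82 mg × (2981 mL / 400 mL) = 58.28 mg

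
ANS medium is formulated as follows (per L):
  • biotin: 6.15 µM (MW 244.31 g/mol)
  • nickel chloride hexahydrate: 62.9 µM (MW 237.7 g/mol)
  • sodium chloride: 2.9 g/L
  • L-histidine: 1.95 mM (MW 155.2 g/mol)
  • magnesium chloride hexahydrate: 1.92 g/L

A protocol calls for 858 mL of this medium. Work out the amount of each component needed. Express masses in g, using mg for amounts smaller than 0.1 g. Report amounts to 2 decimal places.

Working volume: 858 mL = 0.858 L.
biotin: 6.15 µmol/L × 244.31 g/mol × 0.858 L ÷ 1000 = 1.29 mg
nickel chloride hexahydrate: 62.9 µmol/L × 237.7 g/mol × 0.858 L ÷ 1000 = 12.83 mg
sodium chloride: 2.9 g/L × 0.858 L = 2.49 g
L-histidine: 1.95 mmol/L × 155.2 g/mol × 0.858 L ÷ 1000 = 0.26 g
magnesium chloride hexahydrate: 1.92 g/L × 0.858 L = 1.65 g

biotin 1.29 mg; nickel chloride hexahydrate 12.83 mg; sodium chloride 2.49 g; L-histidine 0.26 g; magnesium chloride hexahydrate 1.65 g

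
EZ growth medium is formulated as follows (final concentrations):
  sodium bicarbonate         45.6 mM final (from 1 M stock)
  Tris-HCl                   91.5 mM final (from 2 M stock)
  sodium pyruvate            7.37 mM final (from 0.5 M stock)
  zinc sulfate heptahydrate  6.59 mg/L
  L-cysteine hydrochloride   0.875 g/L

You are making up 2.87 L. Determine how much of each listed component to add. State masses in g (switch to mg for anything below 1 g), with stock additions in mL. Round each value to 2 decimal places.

Scale factor relative to 1 L: 2.87.
sodium bicarbonate: V = C2·V2/C1 = 45.6 mM × 2870 mL ÷ 1000 mM = 130.87 mL
Tris-HCl: dilute stock: 91.5 mM × 2870 mL ÷ 2000 mM = 131.30 mL
sodium pyruvate: V = C2·V2/C1 = 7.37 mM × 2870 mL ÷ 500 mM = 42.30 mL
zinc sulfate heptahydrate: 6.59 mg/L × 2.87 L = 18.91 mg
L-cysteine hydrochloride: 0.875 g/L × 2.87 L = 2.51 g

sodium bicarbonate 130.87 mL; Tris-HCl 131.30 mL; sodium pyruvate 42.30 mL; zinc sulfate heptahydrate 18.91 mg; L-cysteine hydrochloride 2.51 g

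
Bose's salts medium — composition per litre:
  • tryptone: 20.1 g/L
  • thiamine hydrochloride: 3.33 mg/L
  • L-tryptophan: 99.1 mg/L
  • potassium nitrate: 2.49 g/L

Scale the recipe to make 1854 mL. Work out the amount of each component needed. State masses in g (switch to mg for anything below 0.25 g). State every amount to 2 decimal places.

tryptone 37.27 g; thiamine hydrochloride 6.17 mg; L-tryptophan 183.73 mg; potassium nitrate 4.62 g

Scale factor relative to 1 L: 1.854.
tryptone: 20.1 g/L × 1.854 L = 37.27 g
thiamine hydrochloride: 3.33 mg/L × 1.854 L = 6.17 mg
L-tryptophan: 99.1 mg/L × 1.854 L = 183.73 mg
potassium nitrate: 2.49 g/L × 1.854 L = 4.62 g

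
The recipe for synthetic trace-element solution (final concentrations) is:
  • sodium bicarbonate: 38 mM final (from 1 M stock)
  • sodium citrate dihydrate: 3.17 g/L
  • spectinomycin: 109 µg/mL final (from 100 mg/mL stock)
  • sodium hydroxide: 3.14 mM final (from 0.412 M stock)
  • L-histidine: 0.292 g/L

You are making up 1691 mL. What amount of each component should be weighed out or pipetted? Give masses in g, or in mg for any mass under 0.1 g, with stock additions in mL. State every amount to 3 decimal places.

sodium bicarbonate 64.258 mL; sodium citrate dihydrate 5.360 g; spectinomycin 1.843 mL; sodium hydroxide 12.888 mL; L-histidine 0.494 g

Scale factor relative to 1 L: 1.691.
sodium bicarbonate: V = C2·V2/C1 = 38 mM × 1691 mL ÷ 1000 mM = 64.258 mL
sodium citrate dihydrate: 3.17 g/L × 1.691 L = 5.360 g
spectinomycin: V = C2·V2/C1 = 109 µg/mL × 1691 mL ÷ 100000 µg/mL = 1.843 mL
sodium hydroxide: dilute stock: 3.14 mM × 1691 mL ÷ 412 mM = 12.888 mL
L-histidine: 0.292 g/L × 1.691 L = 0.494 g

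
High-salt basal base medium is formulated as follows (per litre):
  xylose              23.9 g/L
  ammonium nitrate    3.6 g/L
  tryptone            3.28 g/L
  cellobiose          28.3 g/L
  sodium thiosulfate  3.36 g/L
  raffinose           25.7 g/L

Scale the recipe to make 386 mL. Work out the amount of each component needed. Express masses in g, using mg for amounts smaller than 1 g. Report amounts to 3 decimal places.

Working volume: 386 mL = 0.386 L.
xylose: 23.9 g/L × 0.386 L = 9.225 g
ammonium nitrate: 3.6 g/L × 0.386 L = 1.390 g
tryptone: 3.28 g/L × 0.386 L = 1.266 g
cellobiose: 28.3 g/L × 0.386 L = 10.924 g
sodium thiosulfate: 3.36 g/L × 0.386 L = 1.297 g
raffinose: 25.7 g/L × 0.386 L = 9.920 g

xylose 9.225 g; ammonium nitrate 1.390 g; tryptone 1.266 g; cellobiose 10.924 g; sodium thiosulfate 1.297 g; raffinose 9.920 g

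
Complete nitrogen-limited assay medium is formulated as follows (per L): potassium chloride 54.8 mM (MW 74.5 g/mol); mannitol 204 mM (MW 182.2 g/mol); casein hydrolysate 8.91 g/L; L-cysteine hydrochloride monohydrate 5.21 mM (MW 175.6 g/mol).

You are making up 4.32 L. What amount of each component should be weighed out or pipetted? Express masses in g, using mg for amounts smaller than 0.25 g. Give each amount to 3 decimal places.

potassium chloride 17.637 g; mannitol 160.569 g; casein hydrolysate 38.491 g; L-cysteine hydrochloride monohydrate 3.952 g

Working volume: 4.32 L.
potassium chloride: 54.8 mmol/L × 74.5 g/mol × 4.32 L ÷ 1000 = 17.637 g
mannitol: 204 mmol/L × 182.2 g/mol × 4.32 L ÷ 1000 = 160.569 g
casein hydrolysate: 8.91 g/L × 4.32 L = 38.491 g
L-cysteine hydrochloride monohydrate: 5.21 mmol/L × 175.6 g/mol × 4.32 L ÷ 1000 = 3.952 g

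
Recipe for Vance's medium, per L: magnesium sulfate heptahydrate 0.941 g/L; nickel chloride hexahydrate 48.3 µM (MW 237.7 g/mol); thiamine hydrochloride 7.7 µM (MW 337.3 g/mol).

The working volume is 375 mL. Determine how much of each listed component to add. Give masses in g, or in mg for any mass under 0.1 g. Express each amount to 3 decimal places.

Target volume = 375 mL = 0.375 L.
magnesium sulfate heptahydrate: 0.941 g/L × 0.375 L = 0.353 g
nickel chloride hexahydrate: 48.3 µmol/L × 237.7 g/mol × 0.375 L ÷ 1000 = 4.305 mg
thiamine hydrochloride: 7.7 µmol/L × 337.3 g/mol × 0.375 L ÷ 1000 = 0.974 mg

magnesium sulfate heptahydrate 0.353 g; nickel chloride hexahydrate 4.305 mg; thiamine hydrochloride 0.974 mg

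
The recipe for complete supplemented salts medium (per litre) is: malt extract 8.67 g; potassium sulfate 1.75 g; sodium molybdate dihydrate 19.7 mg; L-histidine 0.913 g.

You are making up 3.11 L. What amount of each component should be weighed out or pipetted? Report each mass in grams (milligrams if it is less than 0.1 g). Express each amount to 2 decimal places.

malt extract 26.96 g; potassium sulfate 5.44 g; sodium molybdate dihydrate 61.27 mg; L-histidine 2.84 g

Ratio of target to recipe volume: 3110 / 1000 = 3.11.
malt extract: 8.67 g × (3110 mL / 1000 mL) = 26.96 g
potassium sulfate: 1.75 g × (3110 mL / 1000 mL) = 5.44 g
sodium molybdate dihydrate: 19.7 mg × (3110 mL / 1000 mL) = 61.27 mg
L-histidine: 0.913 g × (3110 mL / 1000 mL) = 2.84 g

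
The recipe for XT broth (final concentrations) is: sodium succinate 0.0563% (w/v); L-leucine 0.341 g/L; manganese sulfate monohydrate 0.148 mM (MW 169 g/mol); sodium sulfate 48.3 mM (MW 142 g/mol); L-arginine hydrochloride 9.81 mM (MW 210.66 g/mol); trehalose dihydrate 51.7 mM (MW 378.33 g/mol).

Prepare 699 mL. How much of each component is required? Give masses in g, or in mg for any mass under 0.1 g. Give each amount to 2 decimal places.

sodium succinate 0.39 g; L-leucine 0.24 g; manganese sulfate monohydrate 17.48 mg; sodium sulfate 4.79 g; L-arginine hydrochloride 1.44 g; trehalose dihydrate 13.67 g

Scale factor relative to 1 L: 0.699.
sodium succinate: 0.0563% w/v = 0.563 g/L → 0.563 × 0.699 L = 0.39 g
L-leucine: 0.341 g/L × 0.699 L = 0.24 g
manganese sulfate monohydrate: 0.148 mmol/L × 169 mg/mmol × 0.699 L = 17.48 mg
sodium sulfate: 48.3 mmol/L × 142 g/mol × 0.699 L ÷ 1000 = 4.79 g
L-arginine hydrochloride: 9.81 mmol/L × 210.66 g/mol × 0.699 L ÷ 1000 = 1.44 g
trehalose dihydrate: 51.7 mmol/L × 378.33 g/mol × 0.699 L ÷ 1000 = 13.67 g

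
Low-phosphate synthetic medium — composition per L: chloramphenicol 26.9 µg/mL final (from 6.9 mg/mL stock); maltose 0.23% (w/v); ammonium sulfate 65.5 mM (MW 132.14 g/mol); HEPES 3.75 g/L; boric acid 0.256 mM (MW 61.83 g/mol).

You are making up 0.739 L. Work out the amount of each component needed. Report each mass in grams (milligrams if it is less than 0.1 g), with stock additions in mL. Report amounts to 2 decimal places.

Scale factor relative to 1 L: 0.739.
chloramphenicol: dilute stock: 26.9 µg/mL × 739 mL ÷ 6900 µg/mL = 2.88 mL
maltose: 0.23 g per 100 mL × 739 mL ÷ 100 = 1.70 g
ammonium sulfate: 65.5 mmol/L × 132.14 g/mol × 0.739 L ÷ 1000 = 6.40 g
HEPES: 3.75 g/L × 0.739 L = 2.77 g
boric acid: 0.256 mmol/L × 61.83 mg/mmol × 0.739 L = 11.70 mg

chloramphenicol 2.88 mL; maltose 1.70 g; ammonium sulfate 6.40 g; HEPES 2.77 g; boric acid 11.70 mg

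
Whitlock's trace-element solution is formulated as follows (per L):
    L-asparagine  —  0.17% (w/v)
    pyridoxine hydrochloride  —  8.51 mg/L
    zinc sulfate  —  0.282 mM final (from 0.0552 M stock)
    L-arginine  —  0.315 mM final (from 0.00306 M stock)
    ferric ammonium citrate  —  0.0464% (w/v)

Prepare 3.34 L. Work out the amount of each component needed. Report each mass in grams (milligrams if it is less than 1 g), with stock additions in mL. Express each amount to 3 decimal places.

L-asparagine 5.678 g; pyridoxine hydrochloride 28.423 mg; zinc sulfate 17.063 mL; L-arginine 343.824 mL; ferric ammonium citrate 1.550 g

Working volume: 3.34 L.
L-asparagine: 0.17% w/v = 1.7 g/L → 1.7 × 3.34 L = 5.678 g
pyridoxine hydrochloride: 8.51 mg/L × 3.34 L = 28.423 mg
zinc sulfate: C1V1 = C2V2 → 0.282 mM × 3340 mL ÷ 55.2 mM = 17.063 mL
L-arginine: dilute stock: 0.315 mM × 3340 mL ÷ 3.06 mM = 343.824 mL
ferric ammonium citrate: 0.0464% w/v = 0.464 g/L → 0.464 × 3.34 L = 1.550 g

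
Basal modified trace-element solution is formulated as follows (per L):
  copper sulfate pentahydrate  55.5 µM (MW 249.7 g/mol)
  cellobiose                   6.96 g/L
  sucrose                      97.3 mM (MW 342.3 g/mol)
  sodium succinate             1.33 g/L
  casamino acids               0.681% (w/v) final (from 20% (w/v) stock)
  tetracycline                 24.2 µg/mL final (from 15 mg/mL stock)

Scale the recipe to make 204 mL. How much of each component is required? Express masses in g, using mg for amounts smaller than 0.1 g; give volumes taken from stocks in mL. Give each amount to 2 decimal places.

copper sulfate pentahydrate 2.83 mg; cellobiose 1.42 g; sucrose 6.79 g; sodium succinate 0.27 g; casamino acids 6.95 mL; tetracycline 0.33 mL

Scale factor relative to 1 L: 0.204.
copper sulfate pentahydrate: 55.5 µmol/L × 249.7 g/mol × 0.204 L ÷ 1000 = 2.83 mg
cellobiose: 6.96 g/L × 0.204 L = 1.42 g
sucrose: 97.3 mmol/L × 342.3 g/mol × 0.204 L ÷ 1000 = 6.79 g
sodium succinate: 1.33 g/L × 0.204 L = 0.27 g
casamino acids: dilute stock: 0.681% ÷ 20% × 204 mL = 6.95 mL
tetracycline: C1V1 = C2V2 → 24.2 µg/mL × 204 mL ÷ 15000 µg/mL = 0.33 mL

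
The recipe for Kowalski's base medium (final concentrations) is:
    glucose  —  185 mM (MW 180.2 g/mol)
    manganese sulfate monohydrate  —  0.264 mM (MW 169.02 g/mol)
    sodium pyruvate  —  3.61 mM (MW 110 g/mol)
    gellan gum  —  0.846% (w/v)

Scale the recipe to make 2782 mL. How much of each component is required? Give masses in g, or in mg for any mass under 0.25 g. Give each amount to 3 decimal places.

glucose 92.744 g; manganese sulfate monohydrate 124.136 mg; sodium pyruvate 1.105 g; gellan gum 23.536 g

Target volume = 2782 mL = 2.782 L.
glucose: 185 mmol/L × 180.2 g/mol × 2.782 L ÷ 1000 = 92.744 g
manganese sulfate monohydrate: 0.264 mmol/L × 169.02 mg/mmol × 2.782 L = 124.136 mg
sodium pyruvate: 3.61 mmol/L × 110 g/mol × 2.782 L ÷ 1000 = 1.105 g
gellan gum: 0.846 g per 100 mL × 2782 mL ÷ 100 = 23.536 g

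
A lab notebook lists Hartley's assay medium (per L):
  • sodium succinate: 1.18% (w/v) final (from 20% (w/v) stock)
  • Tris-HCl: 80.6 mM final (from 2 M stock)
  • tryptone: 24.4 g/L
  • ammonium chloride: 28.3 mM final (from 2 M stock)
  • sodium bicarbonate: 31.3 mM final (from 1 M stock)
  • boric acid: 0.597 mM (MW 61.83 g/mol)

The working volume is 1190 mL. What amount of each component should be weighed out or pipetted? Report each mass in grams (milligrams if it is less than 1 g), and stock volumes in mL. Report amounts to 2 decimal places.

Target volume = 1190 mL = 1.19 L.
sodium succinate: V = C2·V2/C1 = 1.18% ÷ 20% × 1190 mL = 70.21 mL
Tris-HCl: C1V1 = C2V2 → 80.6 mM × 1190 mL ÷ 2000 mM = 47.96 mL
tryptone: 24.4 g/L × 1.19 L = 29.04 g
ammonium chloride: dilute stock: 28.3 mM × 1190 mL ÷ 2000 mM = 16.84 mL
sodium bicarbonate: C1V1 = C2V2 → 31.3 mM × 1190 mL ÷ 1000 mM = 37.25 mL
boric acid: 0.597 mmol/L × 61.83 mg/mmol × 1.19 L = 43.93 mg

sodium succinate 70.21 mL; Tris-HCl 47.96 mL; tryptone 29.04 g; ammonium chloride 16.84 mL; sodium bicarbonate 37.25 mL; boric acid 43.93 mg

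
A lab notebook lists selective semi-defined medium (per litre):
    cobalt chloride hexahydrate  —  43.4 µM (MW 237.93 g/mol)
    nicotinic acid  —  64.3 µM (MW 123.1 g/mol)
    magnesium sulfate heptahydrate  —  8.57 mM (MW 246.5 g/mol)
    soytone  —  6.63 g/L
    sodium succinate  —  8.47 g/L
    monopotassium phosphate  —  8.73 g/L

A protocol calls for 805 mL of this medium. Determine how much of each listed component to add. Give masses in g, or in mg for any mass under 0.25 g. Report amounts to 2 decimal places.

Working volume: 805 mL = 0.805 L.
cobalt chloride hexahydrate: 43.4 µmol/L × 237.93 g/mol × 0.805 L ÷ 1000 = 8.31 mg
nicotinic acid: 64.3 µmol/L × 123.1 g/mol × 0.805 L ÷ 1000 = 6.37 mg
magnesium sulfate heptahydrate: 8.57 mmol/L × 246.5 g/mol × 0.805 L ÷ 1000 = 1.70 g
soytone: 6.63 g/L × 0.805 L = 5.34 g
sodium succinate: 8.47 g/L × 0.805 L = 6.82 g
monopotassium phosphate: 8.73 g/L × 0.805 L = 7.03 g

cobalt chloride hexahydrate 8.31 mg; nicotinic acid 6.37 mg; magnesium sulfate heptahydrate 1.70 g; soytone 5.34 g; sodium succinate 6.82 g; monopotassium phosphate 7.03 g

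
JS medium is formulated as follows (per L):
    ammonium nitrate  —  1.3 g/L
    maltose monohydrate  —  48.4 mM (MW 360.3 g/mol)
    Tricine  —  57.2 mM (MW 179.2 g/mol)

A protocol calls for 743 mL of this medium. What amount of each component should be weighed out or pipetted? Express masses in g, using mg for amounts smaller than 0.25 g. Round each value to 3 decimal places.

Working volume: 743 mL = 0.743 L.
ammonium nitrate: 1.3 g/L × 0.743 L = 0.966 g
maltose monohydrate: 48.4 mmol/L × 360.3 g/mol × 0.743 L ÷ 1000 = 12.957 g
Tricine: 57.2 mmol/L × 179.2 g/mol × 0.743 L ÷ 1000 = 7.616 g

ammonium nitrate 0.966 g; maltose monohydrate 12.957 g; Tricine 7.616 g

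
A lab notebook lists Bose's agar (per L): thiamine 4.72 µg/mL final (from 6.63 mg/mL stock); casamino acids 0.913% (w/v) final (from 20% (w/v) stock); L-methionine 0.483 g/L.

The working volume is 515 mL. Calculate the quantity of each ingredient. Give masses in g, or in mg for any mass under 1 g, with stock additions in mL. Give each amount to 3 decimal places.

Scale factor relative to 1 L: 0.515.
thiamine: V = C2·V2/C1 = 4.72 µg/mL × 515 mL ÷ 6630 µg/mL = 0.367 mL
casamino acids: V = C2·V2/C1 = 0.913% ÷ 20% × 515 mL = 23.510 mL
L-methionine: 0.483 g/L × 0.515 L = 0.248745 g = 248.745 mg

thiamine 0.367 mL; casamino acids 23.510 mL; L-methionine 248.745 mg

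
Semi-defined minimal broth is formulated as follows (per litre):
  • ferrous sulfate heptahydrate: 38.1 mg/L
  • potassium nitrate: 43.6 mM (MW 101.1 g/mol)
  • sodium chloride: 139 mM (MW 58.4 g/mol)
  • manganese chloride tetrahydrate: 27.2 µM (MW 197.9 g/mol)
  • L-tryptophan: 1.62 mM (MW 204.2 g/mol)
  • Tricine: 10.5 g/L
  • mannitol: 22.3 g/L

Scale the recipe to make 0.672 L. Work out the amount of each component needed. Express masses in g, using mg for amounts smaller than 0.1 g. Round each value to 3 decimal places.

ferrous sulfate heptahydrate 25.603 mg; potassium nitrate 2.962 g; sodium chloride 5.455 g; manganese chloride tetrahydrate 3.617 mg; L-tryptophan 0.222 g; Tricine 7.056 g; mannitol 14.986 g

Working volume: 0.672 L.
ferrous sulfate heptahydrate: 38.1 mg/L × 0.672 L = 25.603 mg
potassium nitrate: 43.6 mmol/L × 101.1 g/mol × 0.672 L ÷ 1000 = 2.962 g
sodium chloride: 139 mmol/L × 58.4 g/mol × 0.672 L ÷ 1000 = 5.455 g
manganese chloride tetrahydrate: 27.2 µmol/L × 197.9 g/mol × 0.672 L ÷ 1000 = 3.617 mg
L-tryptophan: 1.62 mmol/L × 204.2 g/mol × 0.672 L ÷ 1000 = 0.222 g
Tricine: 10.5 g/L × 0.672 L = 7.056 g
mannitol: 22.3 g/L × 0.672 L = 14.986 g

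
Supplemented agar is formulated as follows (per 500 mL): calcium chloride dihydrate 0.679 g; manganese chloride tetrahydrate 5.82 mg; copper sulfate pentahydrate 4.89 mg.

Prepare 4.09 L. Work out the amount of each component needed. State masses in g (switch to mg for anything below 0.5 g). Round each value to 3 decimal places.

Ratio of target to recipe volume: 4090 / 500 = 8.18.
calcium chloride dihydrate: 0.679 g × (4090 mL / 500 mL) = 5.554 g
manganese chloride tetrahydrate: 5.82 mg × (4090 mL / 500 mL) = 47.608 mg
copper sulfate pentahydrate: 4.89 mg × (4090 mL / 500 mL) = 40.000 mg

calcium chloride dihydrate 5.554 g; manganese chloride tetrahydrate 47.608 mg; copper sulfate pentahydrate 40.000 mg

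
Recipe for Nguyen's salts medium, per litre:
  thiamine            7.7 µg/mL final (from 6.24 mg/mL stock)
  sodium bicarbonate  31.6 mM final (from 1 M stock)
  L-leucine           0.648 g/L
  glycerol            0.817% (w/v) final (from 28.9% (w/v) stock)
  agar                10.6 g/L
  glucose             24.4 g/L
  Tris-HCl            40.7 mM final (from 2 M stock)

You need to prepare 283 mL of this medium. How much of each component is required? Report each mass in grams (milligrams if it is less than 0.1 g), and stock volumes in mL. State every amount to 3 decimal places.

Target volume = 283 mL = 0.283 L.
thiamine: V = C2·V2/C1 = 7.7 µg/mL × 283 mL ÷ 6240 µg/mL = 0.349 mL
sodium bicarbonate: C1V1 = C2V2 → 31.6 mM × 283 mL ÷ 1000 mM = 8.943 mL
L-leucine: 0.648 g/L × 0.283 L = 0.183 g
glycerol: dilute stock: 0.817% ÷ 28.9% × 283 mL = 8.000 mL
agar: 10.6 g/L × 0.283 L = 3.000 g
glucose: 24.4 g/L × 0.283 L = 6.905 g
Tris-HCl: C1V1 = C2V2 → 40.7 mM × 283 mL ÷ 2000 mM = 5.759 mL

thiamine 0.349 mL; sodium bicarbonate 8.943 mL; L-leucine 0.183 g; glycerol 8.000 mL; agar 3.000 g; glucose 6.905 g; Tris-HCl 5.759 mL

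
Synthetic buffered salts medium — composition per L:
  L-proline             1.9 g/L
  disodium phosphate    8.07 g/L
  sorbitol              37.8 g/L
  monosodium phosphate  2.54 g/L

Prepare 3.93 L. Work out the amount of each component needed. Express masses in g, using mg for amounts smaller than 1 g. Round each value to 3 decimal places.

L-proline 7.467 g; disodium phosphate 31.715 g; sorbitol 148.554 g; monosodium phosphate 9.982 g

Scale factor relative to 1 L: 3.93.
L-proline: 1.9 g/L × 3.93 L = 7.467 g
disodium phosphate: 8.07 g/L × 3.93 L = 31.715 g
sorbitol: 37.8 g/L × 3.93 L = 148.554 g
monosodium phosphate: 2.54 g/L × 3.93 L = 9.982 g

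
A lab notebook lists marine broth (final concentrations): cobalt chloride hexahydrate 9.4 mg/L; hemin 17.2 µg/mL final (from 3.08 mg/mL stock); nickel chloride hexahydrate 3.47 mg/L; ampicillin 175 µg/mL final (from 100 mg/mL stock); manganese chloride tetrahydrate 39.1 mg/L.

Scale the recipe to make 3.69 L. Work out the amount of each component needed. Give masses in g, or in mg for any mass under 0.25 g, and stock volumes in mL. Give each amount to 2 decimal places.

Working volume: 3.69 L.
cobalt chloride hexahydrate: 9.4 mg/L × 3.69 L = 34.69 mg
hemin: dilute stock: 17.2 µg/mL × 3690 mL ÷ 3080 µg/mL = 20.61 mL
nickel chloride hexahydrate: 3.47 mg/L × 3.69 L = 12.80 mg
ampicillin: dilute stock: 175 µg/mL × 3690 mL ÷ 100000 µg/mL = 6.46 mL
manganese chloride tetrahydrate: 39.1 mg/L × 3.69 L = 144.28 mg

cobalt chloride hexahydrate 34.69 mg; hemin 20.61 mL; nickel chloride hexahydrate 12.80 mg; ampicillin 6.46 mL; manganese chloride tetrahydrate 144.28 mg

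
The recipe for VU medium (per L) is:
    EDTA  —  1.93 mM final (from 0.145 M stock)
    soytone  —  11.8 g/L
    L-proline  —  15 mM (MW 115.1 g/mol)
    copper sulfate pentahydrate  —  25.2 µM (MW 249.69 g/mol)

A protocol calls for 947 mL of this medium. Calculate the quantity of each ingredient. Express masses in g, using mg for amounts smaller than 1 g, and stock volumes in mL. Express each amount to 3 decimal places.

EDTA 12.605 mL; soytone 11.175 g; L-proline 1.635 g; copper sulfate pentahydrate 5.959 mg

Scale factor relative to 1 L: 0.947.
EDTA: V = C2·V2/C1 = 1.93 mM × 947 mL ÷ 145 mM = 12.605 mL
soytone: 11.8 g/L × 0.947 L = 11.175 g
L-proline: 15 mmol/L × 115.1 g/mol × 0.947 L ÷ 1000 = 1.635 g
copper sulfate pentahydrate: 25.2 µmol/L × 249.69 g/mol × 0.947 L ÷ 1000 = 5.959 mg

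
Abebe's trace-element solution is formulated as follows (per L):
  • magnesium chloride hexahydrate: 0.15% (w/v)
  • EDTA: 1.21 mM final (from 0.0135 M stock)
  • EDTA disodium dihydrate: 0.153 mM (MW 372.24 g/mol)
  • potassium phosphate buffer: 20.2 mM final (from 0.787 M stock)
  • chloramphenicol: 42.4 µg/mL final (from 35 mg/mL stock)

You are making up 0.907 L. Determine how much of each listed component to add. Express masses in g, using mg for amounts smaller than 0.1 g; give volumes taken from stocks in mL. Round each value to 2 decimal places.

Scale factor relative to 1 L: 0.907.
magnesium chloride hexahydrate: 0.15 g per 100 mL × 907 mL ÷ 100 = 1.36 g
EDTA: dilute stock: 1.21 mM × 907 mL ÷ 13.5 mM = 81.29 mL
EDTA disodium dihydrate: 0.153 mmol/L × 372.24 mg/mmol × 0.907 L = 51.66 mg
potassium phosphate buffer: dilute stock: 20.2 mM × 907 mL ÷ 787 mM = 23.28 mL
chloramphenicol: dilute stock: 42.4 µg/mL × 907 mL ÷ 35000 µg/mL = 1.10 mL

magnesium chloride hexahydrate 1.36 g; EDTA 81.29 mL; EDTA disodium dihydrate 51.66 mg; potassium phosphate buffer 23.28 mL; chloramphenicol 1.10 mL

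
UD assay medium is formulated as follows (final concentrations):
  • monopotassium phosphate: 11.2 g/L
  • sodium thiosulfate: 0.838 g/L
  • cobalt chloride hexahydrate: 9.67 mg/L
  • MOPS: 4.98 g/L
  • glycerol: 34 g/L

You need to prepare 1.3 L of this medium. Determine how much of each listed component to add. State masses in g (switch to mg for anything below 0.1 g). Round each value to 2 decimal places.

monopotassium phosphate 14.56 g; sodium thiosulfate 1.09 g; cobalt chloride hexahydrate 12.57 mg; MOPS 6.47 g; glycerol 44.20 g

Scale factor relative to 1 L: 1.3.
monopotassium phosphate: 11.2 g/L × 1.3 L = 14.56 g
sodium thiosulfate: 0.838 g/L × 1.3 L = 1.09 g
cobalt chloride hexahydrate: 9.67 mg/L × 1.3 L = 12.57 mg
MOPS: 4.98 g/L × 1.3 L = 6.47 g
glycerol: 34 g/L × 1.3 L = 44.20 g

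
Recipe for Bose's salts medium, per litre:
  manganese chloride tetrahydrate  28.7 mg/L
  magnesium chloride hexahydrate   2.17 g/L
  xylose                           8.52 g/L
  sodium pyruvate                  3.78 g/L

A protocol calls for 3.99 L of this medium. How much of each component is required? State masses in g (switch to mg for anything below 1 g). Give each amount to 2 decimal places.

manganese chloride tetrahydrate 114.51 mg; magnesium chloride hexahydrate 8.66 g; xylose 33.99 g; sodium pyruvate 15.08 g

Working volume: 3.99 L.
manganese chloride tetrahydrate: 28.7 mg/L × 3.99 L = 114.51 mg
magnesium chloride hexahydrate: 2.17 g/L × 3.99 L = 8.66 g
xylose: 8.52 g/L × 3.99 L = 33.99 g
sodium pyruvate: 3.78 g/L × 3.99 L = 15.08 g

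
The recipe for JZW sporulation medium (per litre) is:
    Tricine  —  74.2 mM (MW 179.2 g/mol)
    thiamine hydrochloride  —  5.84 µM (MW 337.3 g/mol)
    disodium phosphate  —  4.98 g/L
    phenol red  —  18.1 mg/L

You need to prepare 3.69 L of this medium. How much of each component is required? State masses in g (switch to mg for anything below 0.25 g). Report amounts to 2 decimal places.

Working volume: 3.69 L.
Tricine: 74.2 mmol/L × 179.2 g/mol × 3.69 L ÷ 1000 = 49.06 g
thiamine hydrochloride: 5.84 µmol/L × 337.3 g/mol × 3.69 L ÷ 1000 = 7.27 mg
disodium phosphate: 4.98 g/L × 3.69 L = 18.38 g
phenol red: 18.1 mg/L × 3.69 L = 66.79 mg

Tricine 49.06 g; thiamine hydrochloride 7.27 mg; disodium phosphate 18.38 g; phenol red 66.79 mg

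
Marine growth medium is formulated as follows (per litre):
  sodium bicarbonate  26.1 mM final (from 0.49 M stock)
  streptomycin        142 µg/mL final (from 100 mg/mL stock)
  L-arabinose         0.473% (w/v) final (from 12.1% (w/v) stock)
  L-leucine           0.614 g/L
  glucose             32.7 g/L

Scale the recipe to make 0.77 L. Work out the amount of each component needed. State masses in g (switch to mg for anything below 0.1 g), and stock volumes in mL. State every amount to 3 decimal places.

sodium bicarbonate 41.014 mL; streptomycin 1.093 mL; L-arabinose 30.100 mL; L-leucine 0.473 g; glucose 25.179 g

Working volume: 0.77 L.
sodium bicarbonate: dilute stock: 26.1 mM × 770 mL ÷ 490 mM = 41.014 mL
streptomycin: V = C2·V2/C1 = 142 µg/mL × 770 mL ÷ 100000 µg/mL = 1.093 mL
L-arabinose: dilute stock: 0.473% ÷ 12.1% × 770 mL = 30.100 mL
L-leucine: 0.614 g/L × 0.77 L = 0.473 g
glucose: 32.7 g/L × 0.77 L = 25.179 g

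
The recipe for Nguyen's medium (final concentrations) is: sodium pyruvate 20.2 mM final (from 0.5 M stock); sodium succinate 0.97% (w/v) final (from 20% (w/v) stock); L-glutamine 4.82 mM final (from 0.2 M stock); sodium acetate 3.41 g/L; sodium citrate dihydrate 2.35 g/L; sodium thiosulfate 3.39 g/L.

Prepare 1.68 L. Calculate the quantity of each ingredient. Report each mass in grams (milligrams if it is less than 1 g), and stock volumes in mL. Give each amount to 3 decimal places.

sodium pyruvate 67.872 mL; sodium succinate 81.480 mL; L-glutamine 40.488 mL; sodium acetate 5.729 g; sodium citrate dihydrate 3.948 g; sodium thiosulfate 5.695 g

Working volume: 1.68 L.
sodium pyruvate: dilute stock: 20.2 mM × 1680 mL ÷ 500 mM = 67.872 mL
sodium succinate: dilute stock: 0.97% ÷ 20% × 1680 mL = 81.480 mL
L-glutamine: dilute stock: 4.82 mM × 1680 mL ÷ 200 mM = 40.488 mL
sodium acetate: 3.41 g/L × 1.68 L = 5.729 g
sodium citrate dihydrate: 2.35 g/L × 1.68 L = 3.948 g
sodium thiosulfate: 3.39 g/L × 1.68 L = 5.695 g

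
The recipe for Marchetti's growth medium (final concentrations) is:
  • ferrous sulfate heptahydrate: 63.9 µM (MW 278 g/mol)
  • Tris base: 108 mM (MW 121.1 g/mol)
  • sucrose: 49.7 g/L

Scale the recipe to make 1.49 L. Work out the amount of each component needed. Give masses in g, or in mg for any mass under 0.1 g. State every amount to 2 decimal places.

ferrous sulfate heptahydrate 26.47 mg; Tris base 19.49 g; sucrose 74.05 g

Working volume: 1.49 L.
ferrous sulfate heptahydrate: 63.9 µmol/L × 278 g/mol × 1.49 L ÷ 1000 = 26.47 mg
Tris base: 108 mmol/L × 121.1 g/mol × 1.49 L ÷ 1000 = 19.49 g
sucrose: 49.7 g/L × 1.49 L = 74.05 g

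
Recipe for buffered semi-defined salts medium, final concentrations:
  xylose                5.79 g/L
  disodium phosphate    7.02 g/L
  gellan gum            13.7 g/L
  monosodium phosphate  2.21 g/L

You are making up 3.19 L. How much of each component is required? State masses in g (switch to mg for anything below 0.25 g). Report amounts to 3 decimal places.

xylose 18.470 g; disodium phosphate 22.394 g; gellan gum 43.703 g; monosodium phosphate 7.050 g

Scale factor relative to 1 L: 3.19.
xylose: 5.79 g/L × 3.19 L = 18.470 g
disodium phosphate: 7.02 g/L × 3.19 L = 22.394 g
gellan gum: 13.7 g/L × 3.19 L = 43.703 g
monosodium phosphate: 2.21 g/L × 3.19 L = 7.050 g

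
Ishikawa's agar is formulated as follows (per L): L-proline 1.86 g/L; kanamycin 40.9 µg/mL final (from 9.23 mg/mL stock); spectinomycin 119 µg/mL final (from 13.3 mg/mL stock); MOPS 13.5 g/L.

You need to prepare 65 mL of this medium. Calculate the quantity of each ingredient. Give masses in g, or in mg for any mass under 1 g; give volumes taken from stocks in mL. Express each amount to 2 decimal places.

L-proline 120.90 mg; kanamycin 0.29 mL; spectinomycin 0.58 mL; MOPS 877.50 mg

Target volume = 65 mL = 0.065 L.
L-proline: 1.86 g/L × 0.065 L = 0.1209 g = 120.90 mg
kanamycin: C1V1 = C2V2 → 40.9 µg/mL × 65 mL ÷ 9230 µg/mL = 0.29 mL
spectinomycin: dilute stock: 119 µg/mL × 65 mL ÷ 13300 µg/mL = 0.58 mL
MOPS: 13.5 g/L × 0.065 L = 0.8775 g = 877.50 mg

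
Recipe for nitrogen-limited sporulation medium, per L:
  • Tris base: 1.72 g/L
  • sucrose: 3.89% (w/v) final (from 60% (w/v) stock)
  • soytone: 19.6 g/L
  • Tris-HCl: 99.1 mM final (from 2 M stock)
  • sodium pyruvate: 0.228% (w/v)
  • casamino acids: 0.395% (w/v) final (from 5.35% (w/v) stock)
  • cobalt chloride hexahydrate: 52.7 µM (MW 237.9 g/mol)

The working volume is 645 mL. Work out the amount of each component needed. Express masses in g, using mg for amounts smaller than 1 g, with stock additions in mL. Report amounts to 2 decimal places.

Working volume: 645 mL = 0.645 L.
Tris base: 1.72 g/L × 0.645 L = 1.11 g
sucrose: C1V1 = C2V2 → 3.89% ÷ 60% × 645 mL = 41.82 mL
soytone: 19.6 g/L × 0.645 L = 12.64 g
Tris-HCl: C1V1 = C2V2 → 99.1 mM × 645 mL ÷ 2000 mM = 31.96 mL
sodium pyruvate: 0.228% w/v = 2.28 g/L → 2.28 × 0.645 L = 1.47 g
casamino acids: V = C2·V2/C1 = 0.395% ÷ 5.35% × 645 mL = 47.62 mL
cobalt chloride hexahydrate: 52.7 µmol/L × 237.9 g/mol × 0.645 L ÷ 1000 = 8.09 mg

Tris base 1.11 g; sucrose 41.82 mL; soytone 12.64 g; Tris-HCl 31.96 mL; sodium pyruvate 1.47 g; casamino acids 47.62 mL; cobalt chloride hexahydrate 8.09 mg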